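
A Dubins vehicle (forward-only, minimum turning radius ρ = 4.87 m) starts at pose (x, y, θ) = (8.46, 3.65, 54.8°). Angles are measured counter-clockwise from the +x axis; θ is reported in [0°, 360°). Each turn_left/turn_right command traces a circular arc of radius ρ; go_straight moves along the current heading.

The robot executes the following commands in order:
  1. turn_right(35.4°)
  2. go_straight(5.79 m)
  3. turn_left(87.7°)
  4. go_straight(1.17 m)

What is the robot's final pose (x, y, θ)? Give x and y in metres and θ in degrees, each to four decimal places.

set_pose: (x, y, θ) = (8.4600, 3.6500, 54.8000°), ρ = 4.87
turn_right(35.4°): centre at ρ to the right, rotate −35.4° → (10.8219, 5.4363, 19.4000°)
go_straight(5.79): x += 5.79·cos θ, y += 5.79·sin θ → (16.2831, 7.3595, 19.4000°)
turn_left(87.7°): centre at ρ to the left, rotate +87.7° → (19.3202, 13.3850, 107.1000°)
go_straight(1.17): x += 1.17·cos θ, y += 1.17·sin θ → (18.9762, 14.5032, 107.1000°)

(18.9762, 14.5032, 107.1000°)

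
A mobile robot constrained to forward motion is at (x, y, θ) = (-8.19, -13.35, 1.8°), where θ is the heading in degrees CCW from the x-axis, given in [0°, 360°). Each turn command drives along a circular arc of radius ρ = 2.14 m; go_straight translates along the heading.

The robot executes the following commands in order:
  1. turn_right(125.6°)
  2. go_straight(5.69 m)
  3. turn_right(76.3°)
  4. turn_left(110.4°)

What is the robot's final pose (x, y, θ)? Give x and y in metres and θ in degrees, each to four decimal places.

set_pose: (x, y, θ) = (-8.1900, -13.3500, 1.8000°), ρ = 2.14
turn_right(125.6°): centre at ρ to the right, rotate −125.6° → (-6.3445, -16.6794, -123.8000° ≡ 236.2000°)
go_straight(5.69): x += 5.69·cos θ, y += 5.69·sin θ → (-9.5098, -21.4077, 236.2000°)
turn_right(76.3°): centre at ρ to the right, rotate −76.3° → (-12.0235, -22.2269, 159.9000°)
turn_left(110.4°): centre at ρ to the left, rotate +110.4° → (-14.8989, -24.2478, 270.3000°)

(-14.8989, -24.2478, 270.3000°)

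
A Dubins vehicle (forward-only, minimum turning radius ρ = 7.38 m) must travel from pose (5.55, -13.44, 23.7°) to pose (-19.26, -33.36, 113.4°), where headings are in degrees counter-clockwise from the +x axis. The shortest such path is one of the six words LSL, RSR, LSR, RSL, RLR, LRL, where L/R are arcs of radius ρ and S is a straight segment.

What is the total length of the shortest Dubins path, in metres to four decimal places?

Let ψ = atan2(Δy, Δx) = atan2(-19.92, -24.81) = -141.2389° be the start→goal bearing.
Normalize: d = |goal − start| / ρ = 31.817330/7.38 = 4.311291, α = (θ_start − ψ) mod 360° = 164.9389° = 2.878728 rad, β = (θ_goal − ψ) mod 360° = 254.6389° = 4.444288 rad.
Common terms: sin α = 0.259848, cos α = -0.965649, sin β = -0.964276, cos β = -0.264901, cos(α−β) = 0.005236, d² = 18.587233. Work in radians in the unit-radius frame; every candidate has L = ρ·(t + p + q).
LSL: p² = 2 + d² − 2cos(α−β) + 2d(sin α − sin β) = 31.131870; p = √p² = 5.579594; φ = atan2(cos β − cos α, d + sin α − sin β) = 0.125924 rad; t = (φ − α) mod 2π = 3.530381 rad, q = (β − φ) mod 2π = 4.318364 rad → L = 7.38·(3.530381 + 5.579594 + 4.318364) = 7.38·13.428340 = 99.101147 m
RSR: p² = 2 + d² − 2cos(α−β) + 2d(sin β − sin α) = 10.021652; p = √p² = 3.165699; φ = atan2(cos α − cos β, d − sin α + sin β) = -0.223205 rad; t = (α − φ) mod 2π = 3.101933 rad, q = (φ − β) mod 2π = 1.615692 rad → L = 7.38·(3.101933 + 3.165699 + 1.615692) = 7.38·7.883324 = 58.178933 m
LSR: p² = d² − 2 + 2cos(α−β) + 2d(sin α + sin β) = 10.523720; p = √p² = 3.244028; φ = atan2(−cos α − cos β, d + sin α + sin β) − atan2(−2, p) = 0.881262 rad; t = (φ − α) mod 2π = 4.285720 rad, q = (φ − β) mod 2π = 2.720159 rad → L = 7.38·(4.285720 + 3.244028 + 2.720159) = 7.38·10.249908 = 75.644319 m
RSL: p² = d² − 2 + 2cos(α−β) − 2d(sin α + sin β) = 22.671690; p = √p² = 4.761480; φ = atan2(cos α + cos β, d − sin α − sin β) − atan2(2, p) = -0.638247 rad; t = (α − φ) mod 2π = 3.516974 rad, q = (β − φ) mod 2π = 5.082535 rad → L = 7.38·(3.516974 + 4.761480 + 5.082535) = 7.38·13.360989 = 98.604098 m
RLR: c = (6 − d² + 2cos(α−β) + 2d(sin α − sin β))/8 = -0.252707; p = 2π − arccos c = 4.456912 rad; φ = atan2(cos α − cos β, d − sin α + sin β) = -0.223205 rad; t = (α − φ + p/2) mod 2π = 5.330389 rad, q = (α − β − t + p) mod 2π = 3.844148 rad → L = 7.38·(5.330389 + 4.456912 + 3.844148) = 7.38·13.631450 = 100.600100 m
LRL: c = (6 − d² + 2cos(α−β) − 2d(sin α − sin β))/8 = -2.891484, |c| > 1 → infeasible
Shortest: RSR with L = 58.178933 m ≈ 58.1789 m

58.1789 m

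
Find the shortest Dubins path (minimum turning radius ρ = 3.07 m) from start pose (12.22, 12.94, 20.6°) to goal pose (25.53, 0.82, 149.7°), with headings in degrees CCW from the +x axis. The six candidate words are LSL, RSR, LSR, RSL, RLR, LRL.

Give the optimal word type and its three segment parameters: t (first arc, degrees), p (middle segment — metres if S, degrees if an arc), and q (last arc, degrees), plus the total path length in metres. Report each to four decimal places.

RSR: t = 46.1797°, p = 15.2760 m, q = 184.7203°, L = 27.6480 m

Let ψ = atan2(Δy, Δx) = atan2(-12.12, 13.31) = -42.3208° be the start→goal bearing.
Normalize: d = |goal − start| / ρ = 18.001403/3.07 = 5.863649, α = (θ_start − ψ) mod 360° = 62.9208° = 1.098175 rad, β = (θ_goal − ψ) mod 360° = 192.0208° = 3.351395 rad.
Common terms: sin α = 0.890378, cos α = 0.455222, sin β = -0.208267, cos β = -0.978072, cos(α−β) = -0.630676, d² = 34.382381. Work in radians in the unit-radius frame; every candidate has L = ρ·(t + p + q).
LSL: p² = 2 + d² − 2cos(α−β) + 2d(sin α − sin β) = 50.527866; p = √p² = 7.108296; φ = atan2(cos β − cos α, d + sin α − sin β) = -0.203029 rad; t = (φ − α) mod 2π = 4.981982 rad, q = (β − φ) mod 2π = 3.554424 rad → L = 3.07·(4.981982 + 7.108296 + 3.554424) = 3.07·15.644701 = 48.029232 m
RSR: p² = 2 + d² − 2cos(α−β) + 2d(sin β − sin α) = 24.759599; p = √p² = 4.975902; φ = atan2(cos α − cos β, d − sin α + sin β) = 0.292187 rad; t = (α − φ) mod 2π = 0.805988 rad, q = (φ − β) mod 2π = 3.223977 rad → L = 3.07·(0.805988 + 4.975902 + 3.223977) = 3.07·9.005867 = 27.648012 m
LSR: p² = d² − 2 + 2cos(α−β) + 2d(sin α + sin β) = 39.120353; p = √p² = 6.254627; φ = atan2(−cos α − cos β, d + sin α + sin β) − atan2(−2, p) = 0.389195 rad; t = (φ − α) mod 2π = 5.574205 rad, q = (φ − β) mod 2π = 3.320985 rad → L = 3.07·(5.574205 + 6.254627 + 3.320985) = 3.07·15.149817 = 46.509940 m
RSL: p² = d² − 2 + 2cos(α−β) − 2d(sin α + sin β) = 23.121705; p = √p² = 4.808503; φ = atan2(cos α + cos β, d − sin α − sin β) − atan2(2, p) = -0.494729 rad; t = (α − φ) mod 2π = 1.592904 rad, q = (β − φ) mod 2π = 3.846124 rad → L = 3.07·(1.592904 + 4.808503 + 3.846124) = 3.07·10.247532 = 31.459922 m
RLR: c = (6 − d² + 2cos(α−β) + 2d(sin α − sin β))/8 = -2.094950, |c| > 1 → infeasible
LRL: c = (6 − d² + 2cos(α−β) − 2d(sin α − sin β))/8 = -5.315983, |c| > 1 → infeasible
Shortest: RSR with L = 27.648012 m ≈ 27.6480 m
Convert RSR to answer units (arcs ×180/π): t = 0.805988·180/π = 46.1797°, p = ρ·p = 3.07·4.975902 = 15.2760 m, q = 3.223977·180/π = 184.7203°, L = 27.6480 m.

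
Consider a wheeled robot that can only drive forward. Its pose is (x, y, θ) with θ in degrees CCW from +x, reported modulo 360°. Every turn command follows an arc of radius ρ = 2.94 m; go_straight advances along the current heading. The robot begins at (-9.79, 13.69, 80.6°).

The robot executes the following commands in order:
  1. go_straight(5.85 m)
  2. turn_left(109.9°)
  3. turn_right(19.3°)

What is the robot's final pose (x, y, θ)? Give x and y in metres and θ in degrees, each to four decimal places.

set_pose: (x, y, θ) = (-9.7900, 13.6900, 80.6000°), ρ = 2.94
go_straight(5.85): x += 5.85·cos θ, y += 5.85·sin θ → (-8.8345, 19.4614, 80.6000°)
turn_left(109.9°): centre at ρ to the left, rotate +109.9° → (-12.2708, 22.8324, 190.5000°)
turn_right(19.3°): centre at ρ to the right, rotate −19.3° → (-13.2564, 22.8178, 171.2000°)

(-13.2564, 22.8178, 171.2000°)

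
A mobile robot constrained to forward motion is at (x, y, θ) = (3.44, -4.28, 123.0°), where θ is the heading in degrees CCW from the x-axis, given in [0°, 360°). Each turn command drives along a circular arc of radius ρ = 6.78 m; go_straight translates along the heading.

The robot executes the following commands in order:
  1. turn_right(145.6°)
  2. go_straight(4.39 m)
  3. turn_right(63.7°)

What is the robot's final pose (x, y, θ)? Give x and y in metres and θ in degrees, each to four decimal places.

set_pose: (x, y, θ) = (3.4400, -4.2800, 123.0000°), ρ = 6.78
turn_right(145.6°): centre at ρ to the right, rotate −145.6° → (11.7317, 5.6720, -22.6000° ≡ 337.4000°)
go_straight(4.39): x += 4.39·cos θ, y += 4.39·sin θ → (15.7846, 3.9850, 337.4000°)
turn_right(63.7°): centre at ρ to the right, rotate −63.7° → (19.9449, -1.8369, 273.7000°)

(19.9449, -1.8369, 273.7000°)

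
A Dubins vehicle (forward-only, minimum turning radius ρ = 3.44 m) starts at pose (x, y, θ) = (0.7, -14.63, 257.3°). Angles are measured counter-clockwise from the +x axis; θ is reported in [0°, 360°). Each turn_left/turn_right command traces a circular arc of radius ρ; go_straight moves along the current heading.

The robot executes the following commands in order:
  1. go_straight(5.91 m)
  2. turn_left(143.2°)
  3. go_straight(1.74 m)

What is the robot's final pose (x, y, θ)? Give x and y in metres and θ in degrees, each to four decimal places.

set_pose: (x, y, θ) = (0.7000, -14.6300, 257.3000°), ρ = 3.44
go_straight(5.91): x += 5.91·cos θ, y += 5.91·sin θ → (-0.5993, -20.3954, 257.3000°)
turn_left(143.2°): centre at ρ to the left, rotate +143.2° → (4.9906, -23.7675, 400.5000° ≡ 40.5000°)
go_straight(1.74): x += 1.74·cos θ, y += 1.74·sin θ → (6.3138, -22.6374, 40.5000°)

(6.3138, -22.6374, 40.5000°)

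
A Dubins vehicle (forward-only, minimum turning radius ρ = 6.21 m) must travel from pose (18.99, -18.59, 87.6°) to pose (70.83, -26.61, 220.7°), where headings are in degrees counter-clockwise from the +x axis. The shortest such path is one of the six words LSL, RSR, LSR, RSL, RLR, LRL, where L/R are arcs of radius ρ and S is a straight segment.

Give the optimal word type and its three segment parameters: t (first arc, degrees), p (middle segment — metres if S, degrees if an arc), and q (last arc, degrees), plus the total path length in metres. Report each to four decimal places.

Let ψ = atan2(Δy, Δx) = atan2(-8.02, 51.84) = -8.7943° be the start→goal bearing.
Normalize: d = |goal − start| / ρ = 52.456706/6.21 = 8.447135, α = (θ_start − ψ) mod 360° = 96.3943° = 1.682398 rad, β = (θ_goal − ψ) mod 360° = 229.4943° = 4.005432 rad.
Common terms: sin α = 0.993779, cos α = -0.111371, sin β = -0.760342, cos β = -0.649523, cos(α−β) = -0.683274, d² = 71.354083. Work in radians in the unit-radius frame; every candidate has L = ρ·(t + p + q).
LSL: p² = 2 + d² − 2cos(α−β) + 2d(sin α − sin β) = 104.355217; p = √p² = 10.215440; φ = atan2(cos β − cos α, d + sin α − sin β) = -0.052705 rad; t = (φ − α) mod 2π = 4.548082 rad, q = (β − φ) mod 2π = 4.058136 rad → L = 6.21·(4.548082 + 10.215440 + 4.058136) = 6.21·18.821659 = 116.882500 m
RSR: p² = 2 + d² − 2cos(α−β) + 2d(sin β − sin α) = 45.086045; p = √p² = 6.714614; φ = atan2(cos α − cos β, d − sin α + sin β) = 0.080233 rad; t = (α − φ) mod 2π = 1.602166 rad, q = (φ − β) mod 2π = 2.357986 rad → L = 6.21·(1.602166 + 6.714614 + 2.357986) = 6.21·10.674766 = 66.290299 m
LSR: p² = d² − 2 + 2cos(α−β) + 2d(sin α + sin β) = 71.931288; p = √p² = 8.481232; φ = atan2(−cos α − cos β, d + sin α + sin β) − atan2(−2, p) = 0.319015 rad; t = (φ − α) mod 2π = 4.919802 rad, q = (φ − β) mod 2π = 2.596769 rad → L = 6.21·(4.919802 + 8.481232 + 2.596769) = 6.21·15.997803 = 99.346355 m
RSL: p² = d² − 2 + 2cos(α−β) − 2d(sin α + sin β) = 64.043783; p = √p² = 8.002736; φ = atan2(cos α + cos β, d − sin α − sin β) − atan2(2, p) = -0.337272 rad; t = (α − φ) mod 2π = 2.019670 rad, q = (β − φ) mod 2π = 4.342703 rad → L = 6.21·(2.019670 + 8.002736 + 4.342703) = 6.21·14.365110 = 89.207330 m
RLR: c = (6 − d² + 2cos(α−β) + 2d(sin α − sin β))/8 = -4.635756, |c| > 1 → infeasible
LRL: c = (6 − d² + 2cos(α−β) − 2d(sin α − sin β))/8 = -12.044402, |c| > 1 → infeasible
Shortest: RSR with L = 66.290299 m ≈ 66.2903 m
Convert RSR to answer units (arcs ×180/π): t = 1.602166·180/π = 91.7973°, p = ρ·p = 6.21·6.714614 = 41.6978 m, q = 2.357986·180/π = 135.1027°, L = 66.2903 m.

RSR: t = 91.7973°, p = 41.6978 m, q = 135.1027°, L = 66.2903 m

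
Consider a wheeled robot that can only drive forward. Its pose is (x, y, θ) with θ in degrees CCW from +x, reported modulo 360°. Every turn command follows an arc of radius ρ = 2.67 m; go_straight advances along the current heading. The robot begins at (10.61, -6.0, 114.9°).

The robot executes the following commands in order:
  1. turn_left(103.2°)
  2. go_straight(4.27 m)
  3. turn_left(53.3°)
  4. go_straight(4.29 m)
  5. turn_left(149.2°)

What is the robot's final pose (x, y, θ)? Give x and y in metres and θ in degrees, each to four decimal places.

set_pose: (x, y, θ) = (10.6100, -6.0000, 114.9000°), ρ = 2.67
turn_left(103.2°): centre at ρ to the left, rotate +103.2° → (6.5407, -5.0230, 218.1000°)
go_straight(4.27): x += 4.27·cos θ, y += 4.27·sin θ → (3.1805, -7.6578, 218.1000°)
turn_left(53.3°): centre at ρ to the left, rotate +53.3° → (2.1588, -9.8241, 271.4000°)
go_straight(4.29): x += 4.29·cos θ, y += 4.29·sin θ → (2.2636, -14.1129, 271.4000°)
turn_left(149.2°): centre at ρ to the left, rotate +149.2° → (7.2589, -15.3583, 420.6000° ≡ 60.6000°)

(7.2589, -15.3583, 60.6000°)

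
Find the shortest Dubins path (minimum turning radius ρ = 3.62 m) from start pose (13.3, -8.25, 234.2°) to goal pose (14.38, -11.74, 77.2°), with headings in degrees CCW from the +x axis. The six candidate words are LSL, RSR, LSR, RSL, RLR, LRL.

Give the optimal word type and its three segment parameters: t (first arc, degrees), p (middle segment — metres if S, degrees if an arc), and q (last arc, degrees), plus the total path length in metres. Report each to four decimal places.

RLR: t = 51.4062°, p = 273.7241°, q = 19.3179°, L = 21.7626 m

Let ψ = atan2(Δy, Δx) = atan2(-3.49, 1.08) = -72.8050° be the start→goal bearing.
Normalize: d = |goal − start| / ρ = 3.653286/3.62 = 1.009195, α = (θ_start − ψ) mod 360° = 307.0050° = 5.358249 rad, β = (θ_goal − ψ) mod 360° = 150.0050° = 2.618082 rad.
Common terms: sin α = -0.798583, cos α = 0.601885, sin β = 0.499924, cos β = -0.866069, cos(α−β) = -0.920505, d² = 1.018475. Work in radians in the unit-radius frame; every candidate has L = ρ·(t + p + q).
LSL: p² = 2 + d² − 2cos(α−β) + 2d(sin α − sin β) = 2.238591; p = √p² = 1.496192; φ = atan2(cos β − cos α, d + sin α − sin β) = -1.765387 rad; t = (φ − α) mod 2π = 5.442735 rad, q = (β − φ) mod 2π = 4.383469 rad → L = 3.62·(5.442735 + 1.496192 + 4.383469) = 3.62·11.322396 = 40.987073 m
RSR: p² = 2 + d² − 2cos(α−β) + 2d(sin β − sin α) = 7.480378; p = √p² = 2.735028; φ = atan2(cos α − cos β, d − sin α + sin β) = 0.566549 rad; t = (α − φ) mod 2π = 4.791699 rad, q = (φ − β) mod 2π = 4.231653 rad → L = 3.62·(4.791699 + 2.735028 + 4.231653) = 3.62·11.758380 = 42.565336 m
LSR: p² = d² − 2 + 2cos(α−β) + 2d(sin α + sin β) = -3.425345 < 0 → infeasible
RSL: p² = d² − 2 + 2cos(α−β) − 2d(sin α + sin β) = -2.219725 < 0 → infeasible
RLR: c = (6 − d² + 2cos(α−β) + 2d(sin α − sin β))/8 = 0.064953; p = 2π − arccos c = 4.777388 rad; φ = atan2(cos α − cos β, d − sin α + sin β) = 0.566549 rad; t = (α − φ + p/2) mod 2π = 0.897208 rad, q = (α − β − t + p) mod 2π = 0.337161 rad → L = 3.62·(0.897208 + 4.777388 + 0.337161) = 3.62·6.011757 = 21.762559 m
LRL: c = (6 − d² + 2cos(α−β) − 2d(sin α − sin β))/8 = 0.720176; p = 2π − arccos c = 5.516445 rad; φ = atan2(cos β − cos α, d + sin α − sin β) = -1.765387 rad; t = (φ − α + p/2) mod 2π = 1.917772 rad, q = (β − α − t + p) mod 2π = 0.858506 rad → L = 3.62·(1.917772 + 5.516445 + 0.858506) = 3.62·8.292723 = 30.019658 m
Shortest: RLR with L = 21.762559 m ≈ 21.7626 m
Convert RLR to answer units (arcs ×180/π): t = 0.897208·180/π = 51.4062°, p = 4.777388·180/π = 273.7241°, q = 0.337161·180/π = 19.3179°, L = 21.7626 m.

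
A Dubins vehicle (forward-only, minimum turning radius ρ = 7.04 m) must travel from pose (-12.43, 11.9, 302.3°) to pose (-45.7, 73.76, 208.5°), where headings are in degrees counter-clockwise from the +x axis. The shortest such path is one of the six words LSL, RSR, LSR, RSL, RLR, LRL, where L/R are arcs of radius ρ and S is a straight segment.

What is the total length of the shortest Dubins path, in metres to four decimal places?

Let ψ = atan2(Δy, Δx) = atan2(61.86, -33.27) = 118.2726° be the start→goal bearing.
Normalize: d = |goal − start| / ρ = 70.239252/7.04 = 9.977166, α = (θ_start − ψ) mod 360° = 184.0274° = 3.211884 rad, β = (θ_goal − ψ) mod 360° = 90.2274° = 1.574766 rad.
Common terms: sin α = -0.070234, cos α = -0.997531, sin β = 0.999992, cos β = -0.003969, cos(α−β) = -0.066274, d² = 99.543850. Work in radians in the unit-radius frame; every candidate has L = ρ·(t + p + q).
LSL: p² = 2 + d² − 2cos(α−β) + 2d(sin α − sin β) = 80.320752; p = √p² = 8.962185; φ = atan2(cos β − cos α, d + sin α − sin β) = 0.111090 rad; t = (φ − α) mod 2π = 3.182391 rad, q = (β − φ) mod 2π = 1.463676 rad → L = 7.04·(3.182391 + 8.962185 + 1.463676) = 7.04·13.608251 = 95.802087 m
RSR: p² = 2 + d² − 2cos(α−β) + 2d(sin β − sin α) = 123.032044; p = √p² = 11.091981; φ = atan2(cos α − cos β, d − sin α + sin β) = -0.089695 rad; t = (α − φ) mod 2π = 3.301579 rad, q = (φ − β) mod 2π = 4.618725 rad → L = 7.04·(3.301579 + 11.091981 + 4.618725) = 7.04·19.012285 = 133.846488 m
LSR: p² = d² − 2 + 2cos(α−β) + 2d(sin α + sin β) = 115.964008; p = √p² = 10.768659; φ = atan2(−cos α − cos β, d + sin α + sin β) − atan2(−2, p) = 0.275197 rad; t = (φ − α) mod 2π = 3.346498 rad, q = (φ − β) mod 2π = 4.983617 rad → L = 7.04·(3.346498 + 10.768659 + 4.983617) = 7.04·19.098774 = 134.455370 m
RSL: p² = d² − 2 + 2cos(α−β) − 2d(sin α + sin β) = 78.858597; p = √p² = 8.880236; φ = atan2(cos α + cos β, d − sin α − sin β) − atan2(2, p) = -0.331769 rad; t = (α − φ) mod 2π = 3.543653 rad, q = (β − φ) mod 2π = 1.906534 rad → L = 7.04·(3.543653 + 8.880236 + 1.906534) = 7.04·14.330424 = 100.886186 m
RLR: c = (6 − d² + 2cos(α−β) + 2d(sin α − sin β))/8 = -14.379006, |c| > 1 → infeasible
LRL: c = (6 − d² + 2cos(α−β) − 2d(sin α − sin β))/8 = -9.040094, |c| > 1 → infeasible
Shortest: LSL with L = 95.802087 m ≈ 95.8021 m

95.8021 m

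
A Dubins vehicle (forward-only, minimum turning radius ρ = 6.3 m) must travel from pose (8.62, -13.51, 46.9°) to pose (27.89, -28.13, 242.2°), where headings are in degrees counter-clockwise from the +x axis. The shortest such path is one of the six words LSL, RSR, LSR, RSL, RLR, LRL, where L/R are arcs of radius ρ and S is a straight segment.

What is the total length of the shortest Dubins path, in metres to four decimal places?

29.8221 m

Let ψ = atan2(Δy, Δx) = atan2(-14.62, 19.27) = -37.1873° be the start→goal bearing.
Normalize: d = |goal − start| / ρ = 24.188371/6.3 = 3.839424, α = (θ_start − ψ) mod 360° = 84.0873° = 1.467600 rad, β = (θ_goal − ψ) mod 360° = 279.3873° = 4.876228 rad.
Common terms: sin α = 0.994680, cos α = 0.103013, sin β = -0.986608, cos β = 0.163107, cos(α−β) = -0.964557, d² = 14.741177. Work in radians in the unit-radius frame; every candidate has L = ρ·(t + p + q).
LSL: p² = 2 + d² − 2cos(α−β) + 2d(sin α − sin β) = 33.884303; p = √p² = 5.821023; φ = atan2(cos β − cos α, d + sin α − sin β) = 0.010324 rad; t = (φ − α) mod 2π = 4.825909 rad, q = (β − φ) mod 2π = 4.865905 rad → L = 6.3·(4.825909 + 5.821023 + 4.865905) = 6.3·15.512836 = 97.730866 m
RSR: p² = 2 + d² − 2cos(α−β) + 2d(sin β − sin α) = 3.456279; p = √p² = 1.859107; φ = atan2(cos α − cos β, d − sin α + sin β) = -0.032330 rad; t = (α − φ) mod 2π = 1.499930 rad, q = (φ − β) mod 2π = 1.374627 rad → L = 6.3·(1.499930 + 1.859107 + 1.374627) = 6.3·4.733664 = 29.822086 m
LSR: p² = d² − 2 + 2cos(α−β) + 2d(sin α + sin β) = 10.874043; p = √p² = 3.297581; φ = atan2(−cos α − cos β, d + sin α + sin β) − atan2(−2, p) = 0.476132 rad; t = (φ − α) mod 2π = 5.291717 rad, q = (φ − β) mod 2π = 1.883089 rad → L = 6.3·(5.291717 + 3.297581 + 1.883089) = 6.3·10.472387 = 65.976037 m
RSL: p² = d² − 2 + 2cos(α−β) − 2d(sin α + sin β) = 10.750080; p = √p² = 3.278732; φ = atan2(cos α + cos β, d − sin α − sin β) − atan2(2, p) = -0.478387 rad; t = (α − φ) mod 2π = 1.945987 rad, q = (β − φ) mod 2π = 5.354615 rad → L = 6.3·(1.945987 + 3.278732 + 5.354615) = 6.3·10.579334 = 66.649806 m
RLR: c = (6 − d² + 2cos(α−β) + 2d(sin α − sin β))/8 = 0.567965; p = 2π − arccos c = 5.316420 rad; φ = atan2(cos α − cos β, d − sin α + sin β) = -0.032330 rad; t = (α − φ + p/2) mod 2π = 4.158141 rad, q = (α − β − t + p) mod 2π = 4.032837 rad → L = 6.3·(4.158141 + 5.316420 + 4.032837) = 6.3·13.507398 = 85.096607 m
LRL: c = (6 − d² + 2cos(α−β) − 2d(sin α − sin β))/8 = -3.235538, |c| > 1 → infeasible
Shortest: RSR with L = 29.822086 m ≈ 29.8221 m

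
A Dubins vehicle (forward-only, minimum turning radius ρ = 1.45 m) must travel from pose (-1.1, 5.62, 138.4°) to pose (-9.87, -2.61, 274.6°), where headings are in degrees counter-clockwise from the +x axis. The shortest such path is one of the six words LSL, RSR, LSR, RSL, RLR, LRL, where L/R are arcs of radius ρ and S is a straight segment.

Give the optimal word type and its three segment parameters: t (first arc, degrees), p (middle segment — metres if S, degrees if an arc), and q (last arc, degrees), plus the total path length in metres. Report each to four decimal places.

LSL: t = 89.4533°, p = 9.4809 m, q = 46.7467°, L = 12.9277 m

Let ψ = atan2(Δy, Δx) = atan2(-8.23, -8.77) = -136.8194° be the start→goal bearing.
Normalize: d = |goal − start| / ρ = 12.026878/1.45 = 8.294399, α = (θ_start − ψ) mod 360° = 275.2194° = 4.803484 rad, β = (θ_goal − ψ) mod 360° = 51.4194° = 0.897437 rad.
Common terms: sin α = -0.995854, cos α = 0.090969, sin β = 0.781731, cos β = 0.623615, cos(α−β) = -0.721760, d² = 68.797051. Work in radians in the unit-radius frame; every candidate has L = ρ·(t + p + q).
LSL: p² = 2 + d² − 2cos(α−β) + 2d(sin α − sin β) = 42.752573; p = √p² = 6.538545; φ = atan2(cos β − cos α, d + sin α − sin β) = 0.081553 rad; t = (φ − α) mod 2π = 1.561254 rad, q = (β − φ) mod 2π = 0.815884 rad → L = 1.45·(1.561254 + 6.538545 + 0.815884) = 1.45·8.915684 = 12.927741 m
RSR: p² = 2 + d² − 2cos(α−β) + 2d(sin β − sin α) = 101.728570; p = √p² = 10.086058; φ = atan2(cos α − cos β, d − sin α + sin β) = -0.052835 rad; t = (α − φ) mod 2π = 4.856319 rad, q = (φ − β) mod 2π = 5.332913 rad → L = 1.45·(4.856319 + 10.086058 + 5.332913) = 1.45·20.275290 = 29.399171 m
LSR: p² = d² − 2 + 2cos(α−β) + 2d(sin α + sin β) = 61.801499; p = √p² = 7.861393; φ = atan2(−cos α − cos β, d + sin α + sin β) − atan2(−2, p) = 0.160917 rad; t = (φ − α) mod 2π = 1.640618 rad, q = (φ − β) mod 2π = 5.546665 rad → L = 1.45·(1.640618 + 7.861393 + 5.546665) = 1.45·15.048675 = 21.820579 m
RSL: p² = d² − 2 + 2cos(α−β) − 2d(sin α + sin β) = 68.905563; p = √p² = 8.300937; φ = atan2(cos α + cos β, d − sin α − sin β) − atan2(2, p) = -0.152642 rad; t = (α − φ) mod 2π = 4.956127 rad, q = (β − φ) mod 2π = 1.050080 rad → L = 1.45·(4.956127 + 8.300937 + 1.050080) = 1.45·14.307144 = 20.745359 m
RLR: c = (6 − d² + 2cos(α−β) + 2d(sin α − sin β))/8 = -11.716071, |c| > 1 → infeasible
LRL: c = (6 − d² + 2cos(α−β) − 2d(sin α − sin β))/8 = -4.344072, |c| > 1 → infeasible
Shortest: LSL with L = 12.927741 m ≈ 12.9277 m
Convert LSL to answer units (arcs ×180/π): t = 1.561254·180/π = 89.4533°, p = ρ·p = 1.45·6.538545 = 9.4809 m, q = 0.815884·180/π = 46.7467°, L = 12.9277 m.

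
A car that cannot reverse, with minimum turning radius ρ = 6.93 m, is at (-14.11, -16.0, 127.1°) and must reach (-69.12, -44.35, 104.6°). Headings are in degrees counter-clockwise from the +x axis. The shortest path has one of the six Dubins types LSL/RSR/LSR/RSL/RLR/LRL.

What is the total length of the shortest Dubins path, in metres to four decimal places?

72.5097 m

Let ψ = atan2(Δy, Δx) = atan2(-28.35, -55.01) = -152.7352° be the start→goal bearing.
Normalize: d = |goal − start| / ρ = 61.885561/6.93 = 8.930095, α = (θ_start − ψ) mod 360° = 279.8352° = 4.884046 rad, β = (θ_goal − ψ) mod 360° = 257.3352° = 4.491346 rad.
Common terms: sin α = -0.985303, cos α = 0.170815, sin β = -0.975669, cos β = -0.219247, cos(α−β) = 0.923880, d² = 79.746602. Work in radians in the unit-radius frame; every candidate has L = ρ·(t + p + q).
LSL: p² = 2 + d² − 2cos(α−β) + 2d(sin α − sin β) = 79.726782; p = √p² = 8.928986; φ = atan2(cos β − cos α, d + sin α − sin β) = -0.043699 rad; t = (φ − α) mod 2π = 1.355441 rad, q = (β − φ) mod 2π = 4.535045 rad → L = 6.93·(1.355441 + 8.928986 + 4.535045) = 6.93·14.819472 = 102.698939 m
RSR: p² = 2 + d² − 2cos(α−β) + 2d(sin β − sin α) = 80.070904; p = √p² = 8.948235; φ = atan2(cos α − cos β, d − sin α + sin β) = 0.043605 rad; t = (α − φ) mod 2π = 4.840441 rad, q = (φ − β) mod 2π = 1.835444 rad → L = 6.93·(4.840441 + 8.948235 + 1.835444) = 6.93·15.624119 = 108.275145 m
LSR: p² = d² − 2 + 2cos(α−β) + 2d(sin α + sin β) = 44.571018; p = √p² = 6.676153; φ = atan2(−cos α − cos β, d + sin α + sin β) − atan2(−2, p) = 0.298015 rad; t = (φ − α) mod 2π = 1.697155 rad, q = (φ − β) mod 2π = 2.089854 rad → L = 6.93·(1.697155 + 6.676153 + 2.089854) = 6.93·10.463162 = 72.509711 m
RSL: p² = d² − 2 + 2cos(α−β) − 2d(sin α + sin β) = 114.617705; p = √p² = 10.705966; φ = atan2(cos α + cos β, d − sin α − sin β) − atan2(2, p) = -0.189130 rad; t = (α − φ) mod 2π = 5.073175 rad, q = (β − φ) mod 2π = 4.680476 rad → L = 6.93·(5.073175 + 10.705966 + 4.680476) = 6.93·20.459618 = 141.785150 m
RLR: c = (6 − d² + 2cos(α−β) + 2d(sin α − sin β))/8 = -9.008863, |c| > 1 → infeasible
LRL: c = (6 − d² + 2cos(α−β) − 2d(sin α − sin β))/8 = -8.965848, |c| > 1 → infeasible
Shortest: LSR with L = 72.509711 m ≈ 72.5097 m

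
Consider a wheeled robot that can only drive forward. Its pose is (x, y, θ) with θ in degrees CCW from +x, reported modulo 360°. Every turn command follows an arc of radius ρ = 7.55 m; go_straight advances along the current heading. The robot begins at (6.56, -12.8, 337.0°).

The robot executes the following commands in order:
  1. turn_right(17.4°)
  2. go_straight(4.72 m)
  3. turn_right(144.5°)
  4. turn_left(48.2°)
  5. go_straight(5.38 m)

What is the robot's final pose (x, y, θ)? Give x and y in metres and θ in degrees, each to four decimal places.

(-3.1787, -36.0488, 223.3000°)

set_pose: (x, y, θ) = (6.5600, -12.8000, 337.0000°), ρ = 7.55
turn_right(17.4°): centre at ρ to the right, rotate −17.4° → (8.5033, -14.0002, 319.6000°)
go_straight(4.72): x += 4.72·cos θ, y += 4.72·sin θ → (12.0977, -17.0593, 319.6000°)
turn_right(144.5°): centre at ρ to the right, rotate −144.5° → (6.5595, -30.3313, 175.1000°)
turn_left(48.2°): centre at ρ to the left, rotate +48.2° → (0.7367, -32.3591, 223.3000°)
go_straight(5.38): x += 5.38·cos θ, y += 5.38·sin θ → (-3.1787, -36.0488, 223.3000°)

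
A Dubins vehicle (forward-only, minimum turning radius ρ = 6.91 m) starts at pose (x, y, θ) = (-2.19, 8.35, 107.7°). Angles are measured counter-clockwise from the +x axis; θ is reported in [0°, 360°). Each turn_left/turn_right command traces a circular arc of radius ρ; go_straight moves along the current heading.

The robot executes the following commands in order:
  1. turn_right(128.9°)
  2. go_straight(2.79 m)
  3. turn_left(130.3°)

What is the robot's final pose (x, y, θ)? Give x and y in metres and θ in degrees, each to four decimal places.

(18.5213, 24.5877, 109.1000°)

set_pose: (x, y, θ) = (-2.1900, 8.3500, 107.7000°), ρ = 6.91
turn_right(128.9°): centre at ρ to the right, rotate −128.9° → (6.8917, 16.8932, -21.2000° ≡ 338.8000°)
go_straight(2.79): x += 2.79·cos θ, y += 2.79·sin θ → (9.4929, 15.8843, 338.8000°)
turn_left(130.3°): centre at ρ to the left, rotate +130.3° → (18.5213, 24.5877, 469.1000° ≡ 109.1000°)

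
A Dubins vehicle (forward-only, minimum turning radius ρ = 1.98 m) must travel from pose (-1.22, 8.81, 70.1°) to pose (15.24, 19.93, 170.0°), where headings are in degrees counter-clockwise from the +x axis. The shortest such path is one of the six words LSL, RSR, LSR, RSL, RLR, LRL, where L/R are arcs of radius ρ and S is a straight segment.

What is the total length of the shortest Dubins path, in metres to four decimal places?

23.6817 m

Let ψ = atan2(Δy, Δx) = atan2(11.12, 16.46) = 34.0421° be the start→goal bearing.
Normalize: d = |goal − start| / ρ = 19.864189/1.98 = 10.032419, α = (θ_start − ψ) mod 360° = 36.0579° = 0.629330 rad, β = (θ_goal − ψ) mod 360° = 135.9579° = 2.372914 rad.
Common terms: sin α = 0.588603, cos α = 0.808422, sin β = 0.695186, cos β = -0.718830, cos(α−β) = -0.171929, d² = 100.649424. Work in radians in the unit-radius frame; every candidate has L = ρ·(t + p + q).
LSL: p² = 2 + d² − 2cos(α−β) + 2d(sin α − sin β) = 100.854707; p = √p² = 10.042644; φ = atan2(cos β − cos α, d + sin α − sin β) = -0.152669 rad; t = (φ − α) mod 2π = 5.501187 rad, q = (β − φ) mod 2π = 2.525583 rad → L = 1.98·(5.501187 + 10.042644 + 2.525583) = 1.98·18.069414 = 35.777439 m
RSR: p² = 2 + d² − 2cos(α−β) + 2d(sin β − sin α) = 105.131857; p = √p² = 10.253383; φ = atan2(cos α − cos β, d − sin α + sin β) = 0.149507 rad; t = (α − φ) mod 2π = 0.479822 rad, q = (φ − β) mod 2π = 4.059779 rad → L = 1.98·(0.479822 + 10.253383 + 4.059779) = 1.98·14.792984 = 29.290108 m
LSR: p² = d² − 2 + 2cos(α−β) + 2d(sin α + sin β) = 124.064589; p = √p² = 11.138428; φ = atan2(−cos α − cos β, d + sin α + sin β) − atan2(−2, p) = 0.169748 rad; t = (φ − α) mod 2π = 5.823604 rad, q = (φ − β) mod 2π = 4.080020 rad → L = 1.98·(5.823604 + 11.138428 + 4.080020) = 1.98·21.042052 = 41.663263 m
RSL: p² = d² − 2 + 2cos(α−β) − 2d(sin α + sin β) = 72.546542; p = √p² = 8.517426; φ = atan2(cos α + cos β, d − sin α − sin β) − atan2(2, p) = -0.220394 rad; t = (α − φ) mod 2π = 0.849724 rad, q = (β − φ) mod 2π = 2.593308 rad → L = 1.98·(0.849724 + 8.517426 + 2.593308) = 1.98·11.960457 = 23.681706 m
RLR: c = (6 − d² + 2cos(α−β) + 2d(sin α − sin β))/8 = -12.141482, |c| > 1 → infeasible
LRL: c = (6 − d² + 2cos(α−β) − 2d(sin α − sin β))/8 = -11.606838, |c| > 1 → infeasible
Shortest: RSL with L = 23.681706 m ≈ 23.6817 m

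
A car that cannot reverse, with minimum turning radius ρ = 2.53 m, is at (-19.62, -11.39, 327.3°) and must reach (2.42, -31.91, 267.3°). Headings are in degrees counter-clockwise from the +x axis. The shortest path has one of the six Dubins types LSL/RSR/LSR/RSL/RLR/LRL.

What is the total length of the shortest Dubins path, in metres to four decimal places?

Let ψ = atan2(Δy, Δx) = atan2(-20.52, 22.04) = -42.9546° be the start→goal bearing.
Normalize: d = |goal − start| / ρ = 30.113651/2.53 = 11.902629, α = (θ_start − ψ) mod 360° = 10.2546° = 0.178976 rad, β = (θ_goal − ψ) mod 360° = 310.2546° = 5.414964 rad.
Common terms: sin α = 0.178022, cos α = 0.984026, sin β = -0.763181, cos β = 0.646185, cos(α−β) = 0.500000, d² = 141.672577. Work in radians in the unit-radius frame; every candidate has L = ρ·(t + p + q).
LSL: p² = 2 + d² − 2cos(α−β) + 2d(sin α − sin β) = 165.078160; p = √p² = 12.848275; φ = atan2(cos β − cos α, d + sin α − sin β) = -0.026298 rad; t = (φ − α) mod 2π = 6.077911 rad, q = (β − φ) mod 2π = 5.441262 rad → L = 2.53·(6.077911 + 12.848275 + 5.441262) = 2.53·24.367448 = 61.649643 m
RSR: p² = 2 + d² − 2cos(α−β) + 2d(sin β − sin α) = 120.266995; p = √p² = 10.966631; φ = atan2(cos α − cos β, d − sin α + sin β) = 0.030811 rad; t = (α − φ) mod 2π = 0.148165 rad, q = (φ − β) mod 2π = 0.899032 rad → L = 2.53·(0.148165 + 10.966631 + 0.899032) = 2.53·12.013829 = 30.394986 m
LSR: p² = d² − 2 + 2cos(α−β) + 2d(sin α + sin β) = 126.742733; p = √p² = 11.258008; φ = atan2(−cos α − cos β, d + sin α + sin β) − atan2(−2, p) = 0.032757 rad; t = (φ − α) mod 2π = 6.136966 rad, q = (φ − β) mod 2π = 0.900978 rad → L = 2.53·(6.136966 + 11.258008 + 0.900978) = 2.53·18.295952 = 46.288759 m
RSL: p² = d² − 2 + 2cos(α−β) − 2d(sin α + sin β) = 154.602421; p = √p² = 12.433922; φ = atan2(cos α + cos β, d − sin α − sin β) − atan2(2, p) = -0.029674 rad; t = (α − φ) mod 2π = 0.208650 rad, q = (β − φ) mod 2π = 5.444638 rad → L = 2.53·(0.208650 + 12.433922 + 5.444638) = 2.53·18.087210 = 45.760642 m
RLR: c = (6 − d² + 2cos(α−β) + 2d(sin α − sin β))/8 = -14.033374, |c| > 1 → infeasible
LRL: c = (6 − d² + 2cos(α−β) − 2d(sin α − sin β))/8 = -19.634770, |c| > 1 → infeasible
Shortest: RSR with L = 30.394986 m ≈ 30.3950 m

30.3950 m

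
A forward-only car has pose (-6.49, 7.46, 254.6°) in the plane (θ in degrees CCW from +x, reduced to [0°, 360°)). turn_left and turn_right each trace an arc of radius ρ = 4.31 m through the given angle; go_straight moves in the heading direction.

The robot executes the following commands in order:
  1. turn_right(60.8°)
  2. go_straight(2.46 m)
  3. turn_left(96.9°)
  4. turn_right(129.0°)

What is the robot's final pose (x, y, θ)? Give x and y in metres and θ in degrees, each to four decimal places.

set_pose: (x, y, θ) = (-6.4900, 7.4600, 254.6000°), ρ = 4.31
turn_right(60.8°): centre at ρ to the right, rotate −60.8° → (-9.6172, 4.4190, 193.8000°)
go_straight(2.46): x += 2.46·cos θ, y += 2.46·sin θ → (-12.0062, 3.8322, 193.8000°)
turn_left(96.9°): centre at ρ to the left, rotate +96.9° → (-15.0098, -1.8769, 290.7000°)
turn_right(129.0°): centre at ρ to the right, rotate −129.0° → (-20.3949, -7.4924, 161.7000°)

(-20.3949, -7.4924, 161.7000°)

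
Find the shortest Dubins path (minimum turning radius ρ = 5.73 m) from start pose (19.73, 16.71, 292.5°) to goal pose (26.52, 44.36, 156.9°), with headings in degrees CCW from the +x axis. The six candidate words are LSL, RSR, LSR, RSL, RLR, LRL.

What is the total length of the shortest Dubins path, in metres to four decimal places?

42.6423 m

Let ψ = atan2(Δy, Δx) = atan2(27.65, 6.79) = 76.2029° be the start→goal bearing.
Normalize: d = |goal − start| / ρ = 28.471505/5.73 = 4.968849, α = (θ_start − ψ) mod 360° = 216.2971° = 3.775096 rad, β = (θ_goal − ψ) mod 360° = 80.6971° = 1.408430 rad.
Common terms: sin α = -0.591972, cos α = -0.805958, sin β = 0.986847, cos β = 0.161654, cos(α−β) = -0.714473, d² = 24.689461. Work in radians in the unit-radius frame; every candidate has L = ρ·(t + p + q).
LSL: p² = 2 + d² − 2cos(α−β) + 2d(sin α − sin β) = 12.428573; p = √p² = 3.525418; φ = atan2(cos β − cos α, d + sin α − sin β) = 0.278036 rad; t = (φ − α) mod 2π = 2.786125 rad, q = (β − φ) mod 2π = 1.130394 rad → L = 5.73·(2.786125 + 3.525418 + 1.130394) = 5.73·7.441937 = 42.642299 m
RSR: p² = 2 + d² − 2cos(α−β) + 2d(sin β − sin α) = 43.808240; p = √p² = 6.618779; φ = atan2(cos α − cos β, d − sin α + sin β) = -0.146718 rad; t = (α − φ) mod 2π = 3.921814 rad, q = (φ − β) mod 2π = 4.728038 rad → L = 5.73·(3.921814 + 6.618779 + 4.728038) = 5.73·15.268631 = 87.489256 m
LSR: p² = d² − 2 + 2cos(α−β) + 2d(sin α + sin β) = 25.184667; p = √p² = 5.018433; φ = atan2(−cos α − cos β, d + sin α + sin β) − atan2(−2, p) = 0.498789 rad; t = (φ − α) mod 2π = 3.006878 rad, q = (φ − β) mod 2π = 5.373544 rad → L = 5.73·(3.006878 + 5.018433 + 5.373544) = 5.73·13.398855 = 76.775440 m
RSL: p² = d² − 2 + 2cos(α−β) − 2d(sin α + sin β) = 17.336364; p = √p² = 4.163696; φ = atan2(cos α + cos β, d − sin α − sin β) − atan2(2, p) = -0.587741 rad; t = (α − φ) mod 2π = 4.362837 rad, q = (β − φ) mod 2π = 1.996171 rad → L = 5.73·(4.362837 + 4.163696 + 1.996171) = 5.73·10.522703 = 60.295091 m
RLR: c = (6 − d² + 2cos(α−β) + 2d(sin α − sin β))/8 = -4.476030, |c| > 1 → infeasible
LRL: c = (6 − d² + 2cos(α−β) − 2d(sin α − sin β))/8 = -0.553572; p = 2π − arccos c = 4.125742 rad; φ = atan2(cos β − cos α, d + sin α − sin β) = 0.278036 rad; t = (φ − α + p/2) mod 2π = 4.848996 rad, q = (β − α − t + p) mod 2π = 3.193265 rad → L = 5.73·(4.848996 + 4.125742 + 3.193265) = 5.73·12.168003 = 69.722658 m
Shortest: LSL with L = 42.642299 m ≈ 42.6423 m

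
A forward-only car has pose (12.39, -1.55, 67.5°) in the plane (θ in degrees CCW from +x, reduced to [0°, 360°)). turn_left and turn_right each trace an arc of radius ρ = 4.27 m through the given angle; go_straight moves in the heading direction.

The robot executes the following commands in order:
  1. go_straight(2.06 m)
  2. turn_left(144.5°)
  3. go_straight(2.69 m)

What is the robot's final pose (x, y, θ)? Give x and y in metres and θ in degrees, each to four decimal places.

(4.6894, 4.1829, 212.0000°)

set_pose: (x, y, θ) = (12.3900, -1.5500, 67.5000°), ρ = 4.27
go_straight(2.06): x += 2.06·cos θ, y += 2.06·sin θ → (13.1783, 0.3532, 67.5000°)
turn_left(144.5°): centre at ρ to the left, rotate +144.5° → (6.9706, 5.6084, 212.0000°)
go_straight(2.69): x += 2.69·cos θ, y += 2.69·sin θ → (4.6894, 4.1829, 212.0000°)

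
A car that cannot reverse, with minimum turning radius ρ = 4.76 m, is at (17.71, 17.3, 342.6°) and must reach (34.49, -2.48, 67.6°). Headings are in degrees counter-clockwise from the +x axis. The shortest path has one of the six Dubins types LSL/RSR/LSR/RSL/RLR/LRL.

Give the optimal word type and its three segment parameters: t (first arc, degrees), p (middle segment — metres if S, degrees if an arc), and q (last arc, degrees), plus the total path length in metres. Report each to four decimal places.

RSL: t = 56.4363°, p = 16.7357 m, q = 141.4363°, L = 33.1745 m

Let ψ = atan2(Δy, Δx) = atan2(-19.78, 16.78) = -49.6910° be the start→goal bearing.
Normalize: d = |goal − start| / ρ = 25.938712/4.76 = 5.449309, α = (θ_start − ψ) mod 360° = 32.2910° = 0.563584 rad, β = (θ_goal − ψ) mod 360° = 117.2910° = 2.047114 rad.
Common terms: sin α = 0.534220, cos α = 0.845346, sin β = 0.888689, cos β = -0.458510, cos(α−β) = 0.087156, d² = 29.694972. Work in radians in the unit-radius frame; every candidate has L = ρ·(t + p + q).
LSL: p² = 2 + d² − 2cos(α−β) + 2d(sin α − sin β) = 27.657432; p = √p² = 5.259033; φ = atan2(cos β − cos α, d + sin α − sin β) = -0.250540 rad; t = (φ − α) mod 2π = 5.469061 rad, q = (β − φ) mod 2π = 2.297654 rad → L = 4.76·(5.469061 + 5.259033 + 2.297654) = 4.76·13.025748 = 62.002563 m
RSR: p² = 2 + d² − 2cos(α−β) + 2d(sin β − sin α) = 35.383890; p = √p² = 5.948436; φ = atan2(cos α − cos β, d − sin α + sin β) = 0.220987 rad; t = (α − φ) mod 2π = 0.342597 rad, q = (φ − β) mod 2π = 4.457058 rad → L = 4.76·(0.342597 + 5.948436 + 4.457058) = 4.76·10.748091 = 51.160915 m
LSR: p² = d² − 2 + 2cos(α−β) + 2d(sin α + sin β) = 43.377025; p = √p² = 6.586124; φ = atan2(−cos α − cos β, d + sin α + sin β) − atan2(−2, p) = 0.238589 rad; t = (φ − α) mod 2π = 5.958190 rad, q = (φ − β) mod 2π = 4.474660 rad → L = 4.76·(5.958190 + 6.586124 + 4.474660) = 4.76·17.018973 = 81.010313 m
RSL: p² = d² − 2 + 2cos(α−β) − 2d(sin α + sin β) = 12.361543; p = √p² = 3.515899; φ = atan2(cos α + cos β, d − sin α − sin β) − atan2(2, p) = -0.421415 rad; t = (α − φ) mod 2π = 0.985000 rad, q = (β − φ) mod 2π = 2.468529 rad → L = 4.76·(0.985000 + 3.515899 + 2.468529) = 4.76·6.969427 = 33.174475 m
RLR: c = (6 − d² + 2cos(α−β) + 2d(sin α − sin β))/8 = -3.422986, |c| > 1 → infeasible
LRL: c = (6 − d² + 2cos(α−β) − 2d(sin α − sin β))/8 = -2.457179, |c| > 1 → infeasible
Shortest: RSL with L = 33.174475 m ≈ 33.1745 m
Convert RSL to answer units (arcs ×180/π): t = 0.985000·180/π = 56.4363°, p = ρ·p = 4.76·3.515899 = 16.7357 m, q = 2.468529·180/π = 141.4363°, L = 33.1745 m.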